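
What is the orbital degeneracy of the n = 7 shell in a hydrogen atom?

The n = 7 shell contains n² = 7² = 49 orbitals.

49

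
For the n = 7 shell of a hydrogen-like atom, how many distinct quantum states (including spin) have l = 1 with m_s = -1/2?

3

With n = 7 the allowed l are 0, 1, …, 6.
Orbitals with l = 1, by l: l=1 → 3.
Orbitals: 3. With m_s fixed to a single value there is one state per orbital, giving 3 states.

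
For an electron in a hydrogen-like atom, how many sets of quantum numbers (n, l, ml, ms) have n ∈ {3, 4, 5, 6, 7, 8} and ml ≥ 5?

20

Per-shell orbital counts meeting the constraint:
n=6 → 1; n=7 → 3; n=8 → 6.
Orbitals: 1 + 3 + 6 = 10. Including both spin states (ms = ±1/2) gives 2 × 10 = 20 states.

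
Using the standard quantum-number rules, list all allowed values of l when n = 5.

0, 1, 2, 3, 4

l is an integer with 0 ≤ l ≤ n−1, so for n = 5: l = 0, 1, 2, 3, 4.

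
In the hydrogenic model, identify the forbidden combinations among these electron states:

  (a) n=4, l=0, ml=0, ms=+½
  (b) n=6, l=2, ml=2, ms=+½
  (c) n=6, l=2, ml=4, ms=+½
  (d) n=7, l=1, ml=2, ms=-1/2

(c) has |ml| = 4 > l = 2, violating −l ≤ ml ≤ l.
(d) has |ml| = 2 > l = 1, violating −l ≤ ml ≤ l.
The remaining sets (a), (b) satisfy all four rules.

(c) and (d)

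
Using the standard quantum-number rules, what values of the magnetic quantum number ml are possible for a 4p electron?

-1, 0, 1

The 4p subshell has l = 1, and ml takes every integer from −l to +l. With l = 1 that gives the 3 values -1, 0, 1.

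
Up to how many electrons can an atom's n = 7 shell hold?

98

A shell holds 2n² electrons: 2 × 7² = 2 × 49 = 98.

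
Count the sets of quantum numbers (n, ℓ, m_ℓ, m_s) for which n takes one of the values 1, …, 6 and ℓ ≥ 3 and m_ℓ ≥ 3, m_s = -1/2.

Count contributing orbitals for each principal shell:
n=4 → 1; n=5 → 3; n=6 → 6.
Orbitals: 1 + 3 + 6 = 10. With m_s fixed to -1/2 there is one state per orbital, so 10 states.

10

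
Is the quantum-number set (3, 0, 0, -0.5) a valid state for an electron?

Allowed

n = 3 is a positive integer. ℓ = 0 satisfies 0 ≤ ℓ ≤ n−1 = 2. m_ℓ = 0 lies in the range −ℓ … +ℓ (here 0). m_s = -1/2 is one of ±1/2.
All four constraints are satisfied.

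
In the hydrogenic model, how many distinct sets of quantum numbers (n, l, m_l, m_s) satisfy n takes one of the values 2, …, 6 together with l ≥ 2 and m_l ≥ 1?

Per-shell orbital counts meeting the constraint:
n=3 → 2; n=4 → 5; n=5 → 9; n=6 → 14.
Orbitals: 2 + 5 + 9 + 14 = 30. Including both spin states (m_s = ±1/2) gives 2 × 30 = 60 states.

60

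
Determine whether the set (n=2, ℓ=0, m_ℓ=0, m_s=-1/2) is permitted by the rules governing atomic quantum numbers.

Yes

n = 2 is a positive integer. ℓ = 0 satisfies 0 ≤ ℓ ≤ n−1 = 1. m_ℓ = 0 lies in the range −ℓ … +ℓ (here 0). m_s = -1/2 is one of ±1/2.
All four constraints are satisfied.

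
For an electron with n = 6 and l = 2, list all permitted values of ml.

-2, -1, 0, 1, 2

ml takes every integer from −l to +l. With l = 2 that gives the 5 values -2, -1, 0, 1, 2.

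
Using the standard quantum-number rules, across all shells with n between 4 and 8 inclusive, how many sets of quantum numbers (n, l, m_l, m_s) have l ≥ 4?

220

Per-shell orbital counts meeting the constraint:
n=5 → 9; n=6 → 20; n=7 → 33; n=8 → 48.
Orbitals: 9 + 20 + 33 + 48 = 110. Including both spin states (m_s = ±1/2) gives 2 × 110 = 220 states.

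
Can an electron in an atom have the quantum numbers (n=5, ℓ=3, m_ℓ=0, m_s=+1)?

Not allowed

The spin quantum number for an electron can only be m_s = +1/2 or −1/2; m_s = +1 is not one of those.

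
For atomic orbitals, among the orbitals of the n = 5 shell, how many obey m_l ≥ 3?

3

With n = 5 the allowed l are 0, 1, …, 4.
Contributions: l=3 → 1; l=4 → 2.
Total orbitals: 1 + 2 = 3.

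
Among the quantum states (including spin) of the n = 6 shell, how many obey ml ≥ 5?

The n = 6 shell has l = 0 through 5; check each.
Contributions: l=5 → 1.
Orbitals: 1. Each orbital carries two spin states, so 1 × 2 = 2 states.

2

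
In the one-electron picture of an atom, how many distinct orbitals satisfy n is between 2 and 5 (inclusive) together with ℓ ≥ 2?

38

Count contributing orbitals for each principal shell:
n=3 → 5; n=4 → 12; n=5 → 21.
Total orbitals: 5 + 12 + 21 = 38.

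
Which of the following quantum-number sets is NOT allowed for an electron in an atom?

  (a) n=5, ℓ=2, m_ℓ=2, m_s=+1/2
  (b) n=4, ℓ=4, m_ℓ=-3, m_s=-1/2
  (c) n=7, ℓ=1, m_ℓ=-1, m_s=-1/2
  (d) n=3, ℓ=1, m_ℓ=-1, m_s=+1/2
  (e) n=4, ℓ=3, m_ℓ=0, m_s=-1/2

(b)

(b) has ℓ = 4 ≥ n = 4, violating 0 ≤ ℓ ≤ n−1.
The remaining sets (a), (c), (d), (e) satisfy all four rules.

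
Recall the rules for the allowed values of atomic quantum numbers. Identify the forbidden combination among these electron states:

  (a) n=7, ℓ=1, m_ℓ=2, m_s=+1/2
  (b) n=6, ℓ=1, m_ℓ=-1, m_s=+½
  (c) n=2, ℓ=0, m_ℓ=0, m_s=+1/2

(a) has |m_ℓ| = 2 > ℓ = 1, violating −ℓ ≤ m_ℓ ≤ ℓ.
The remaining sets (b), (c) satisfy all four rules.

(a)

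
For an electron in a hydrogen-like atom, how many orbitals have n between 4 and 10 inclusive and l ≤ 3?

112

Treat each shell separately and count matching orbitals:
n=4 → 16; n=5 → 16; n=6 → 16; n=7 → 16; n=8 → 16; n=9 → 16; n=10 → 16.
Total orbitals: 16 + 16 + 16 + 16 + 16 + 16 + 16 = 112.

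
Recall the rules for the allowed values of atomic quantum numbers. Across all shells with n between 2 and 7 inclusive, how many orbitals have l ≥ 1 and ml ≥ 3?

20

Work shell by shell — for each n, count the (l, ml) pairs that satisfy l ≥ 1 and ml ≥ 3:
n=4 → 1; n=5 → 3; n=6 → 6; n=7 → 10.
Total orbitals: 1 + 3 + 6 + 10 = 20.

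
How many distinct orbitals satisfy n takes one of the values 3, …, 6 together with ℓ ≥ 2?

70

For each n in the range, tally the orbitals obeying ℓ ≥ 2:
n=3 → 5; n=4 → 12; n=5 → 21; n=6 → 32.
Total orbitals: 5 + 12 + 21 + 32 = 70.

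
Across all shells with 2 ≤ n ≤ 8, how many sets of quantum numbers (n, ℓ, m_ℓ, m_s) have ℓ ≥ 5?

148

Go shell by shell, enumerating (ℓ, m_ℓ) with ℓ ≥ 5:
n=6 → 11; n=7 → 24; n=8 → 39.
Orbitals: 11 + 24 + 39 = 74. Including both spin states (m_s = ±1/2) gives 2 × 74 = 148 states.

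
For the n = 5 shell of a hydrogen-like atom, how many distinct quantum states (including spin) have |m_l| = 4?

For n = 5, l ranges over 0 … 4.
Per l-value: l=4 → 2.
Orbitals: 2. Each orbital carries two spin states, so 2 × 2 = 4 states.

4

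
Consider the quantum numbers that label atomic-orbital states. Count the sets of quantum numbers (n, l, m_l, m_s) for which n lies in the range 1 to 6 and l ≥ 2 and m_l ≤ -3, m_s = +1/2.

10

Go shell by shell, enumerating (l, m_l) with l ≥ 2 and m_l ≤ -3:
n=4 → 1; n=5 → 3; n=6 → 6.
Orbitals: 1 + 3 + 6 = 10. With m_s fixed to +1/2 there is one state per orbital, so 10 states.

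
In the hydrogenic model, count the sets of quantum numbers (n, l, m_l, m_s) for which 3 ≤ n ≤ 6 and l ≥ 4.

58

For each n in the range, tally the orbitals obeying l ≥ 4:
n=5 → 9; n=6 → 20.
Orbitals: 9 + 20 = 29. Including both spin states (m_s = ±1/2) gives 2 × 29 = 58 states.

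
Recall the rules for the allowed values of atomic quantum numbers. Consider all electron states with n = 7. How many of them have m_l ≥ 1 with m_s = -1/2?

21

For n = 7, l ranges over 0 … 6.
Contributions: l=1 → 1; l=2 → 2; l=3 → 3; l=4 → 4; l=5 → 5; l=6 → 6.
Orbitals: 1 + 2 + 3 + 4 + 5 + 6 = 21. With m_s fixed to a single value there is one state per orbital, giving 21 states.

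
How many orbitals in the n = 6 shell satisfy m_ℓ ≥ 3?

6

For n = 6, ℓ ranges over 0 … 5.
Per ℓ-value: ℓ=3 → 1; ℓ=4 → 2; ℓ=5 → 3.
Total orbitals: 1 + 2 + 3 = 6.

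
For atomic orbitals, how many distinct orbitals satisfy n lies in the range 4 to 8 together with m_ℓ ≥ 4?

Work shell by shell — for each n, count the (ℓ, m_ℓ) pairs that satisfy m_ℓ ≥ 4:
n=5 → 1; n=6 → 3; n=7 → 6; n=8 → 10.
Total orbitals: 1 + 3 + 6 + 10 = 20.

20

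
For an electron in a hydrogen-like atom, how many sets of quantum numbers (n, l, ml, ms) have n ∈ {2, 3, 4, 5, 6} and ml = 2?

20

Go shell by shell, enumerating (l, ml) with ml = 2:
n=3 → 1; n=4 → 2; n=5 → 3; n=6 → 4.
Orbitals: 1 + 2 + 3 + 4 = 10. Including both spin states (ms = ±1/2) gives 2 × 10 = 20 states.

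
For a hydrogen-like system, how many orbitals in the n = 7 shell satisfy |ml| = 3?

8

Orbitals with |ml| = 3, by l: l=3 → 2; l=4 → 2; l=5 → 2; l=6 → 2.
Total orbitals: 2 + 2 + 2 + 2 = 8.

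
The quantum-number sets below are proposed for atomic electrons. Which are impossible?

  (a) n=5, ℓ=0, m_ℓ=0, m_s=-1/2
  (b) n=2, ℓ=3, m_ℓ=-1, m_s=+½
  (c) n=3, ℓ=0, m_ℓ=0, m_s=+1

(b) and (c)

(b) has ℓ = 3 ≥ n = 2, violating 0 ≤ ℓ ≤ n−1.
(c) has m_s = +1, but an electron's spin must be ±1/2.
The remaining set (a) satisfies all four rules.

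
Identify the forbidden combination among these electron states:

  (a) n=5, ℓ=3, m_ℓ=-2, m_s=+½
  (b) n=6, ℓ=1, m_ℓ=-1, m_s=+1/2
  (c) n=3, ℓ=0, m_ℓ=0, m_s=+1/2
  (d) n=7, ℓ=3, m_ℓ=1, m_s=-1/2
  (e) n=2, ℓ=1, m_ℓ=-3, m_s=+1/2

(e) has |m_ℓ| = 3 > ℓ = 1, violating −ℓ ≤ m_ℓ ≤ ℓ.
The remaining sets (a), (b), (c), (d) satisfy all four rules.

(e)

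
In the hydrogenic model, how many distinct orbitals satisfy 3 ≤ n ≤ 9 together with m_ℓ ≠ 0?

238

Work shell by shell — for each n, count the (ℓ, m_ℓ) pairs that satisfy m_ℓ ≠ 0:
n=3 → 6; n=4 → 12; n=5 → 20; n=6 → 30; n=7 → 42; n=8 → 56; n=9 → 72.
Total orbitals: 6 + 12 + 20 + 30 + 42 + 56 + 72 = 238.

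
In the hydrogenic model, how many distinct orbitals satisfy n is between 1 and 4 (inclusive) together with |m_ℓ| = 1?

12

Work shell by shell — for each n, count the (ℓ, m_ℓ) pairs that satisfy |m_ℓ| = 1:
n=2 → 2; n=3 → 4; n=4 → 6.
Total orbitals: 2 + 4 + 6 = 12.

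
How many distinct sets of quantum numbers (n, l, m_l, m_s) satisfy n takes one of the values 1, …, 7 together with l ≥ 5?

For each n in the range, tally the orbitals obeying l ≥ 5:
n=6 → 11; n=7 → 24.
Orbitals: 11 + 24 = 35. Including both spin states (m_s = ±1/2) gives 2 × 35 = 70 states.

70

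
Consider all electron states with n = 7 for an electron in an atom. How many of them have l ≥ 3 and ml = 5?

Contributions: l=5 → 1; l=6 → 1.
Orbitals: 1 + 1 = 2. Each orbital carries two spin states, so 2 × 2 = 4 states.

4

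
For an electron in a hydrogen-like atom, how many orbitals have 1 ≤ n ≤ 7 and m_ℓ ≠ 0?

For each n in the range, tally the orbitals obeying m_ℓ ≠ 0:
n=2 → 2; n=3 → 6; n=4 → 12; n=5 → 20; n=6 → 30; n=7 → 42.
Total orbitals: 2 + 6 + 12 + 20 + 30 + 42 = 112.

112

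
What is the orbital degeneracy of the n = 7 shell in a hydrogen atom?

The n = 7 shell contains n² = 7² = 49 orbitals.

49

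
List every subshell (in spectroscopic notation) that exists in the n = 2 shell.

For n = 2, ℓ runs from 0 to 1. In spectroscopic notation ℓ = 0,1,2,… ↔ s,p,d,f,g,h,i, so the subshells are 2s, 2p.

2s, 2p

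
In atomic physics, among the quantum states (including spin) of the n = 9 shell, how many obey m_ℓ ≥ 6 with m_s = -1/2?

Go through ℓ = 0, …, 8 (the values permitted for n = 9).
The (ℓ, m_ℓ) pairs meeting m_ℓ ≥ 6 give: ℓ=6 → 1; ℓ=7 → 2; ℓ=8 → 3.
Orbitals: 1 + 2 + 3 = 6. With m_s fixed to a single value there is one state per orbital, giving 6 states.

6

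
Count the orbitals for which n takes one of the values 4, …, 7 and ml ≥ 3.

Per-shell orbital counts meeting the constraint:
n=4 → 1; n=5 → 3; n=6 → 6; n=7 → 10.
Total orbitals: 1 + 3 + 6 + 10 = 20.

20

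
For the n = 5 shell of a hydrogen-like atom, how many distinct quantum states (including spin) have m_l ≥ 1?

20

The n = 5 shell has l = 0 through 4; check each.
Orbitals with m_l ≥ 1, by l: l=1 → 1; l=2 → 2; l=3 → 3; l=4 → 4.
Orbitals: 1 + 2 + 3 + 4 = 10. Each orbital carries two spin states, so 10 × 2 = 20 states.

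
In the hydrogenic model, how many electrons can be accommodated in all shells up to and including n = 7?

280

Total orbitals = 1² + 2² + 3² + 4² + 5² + 6² + 7² = 140. Doubling for spin gives 280 electrons.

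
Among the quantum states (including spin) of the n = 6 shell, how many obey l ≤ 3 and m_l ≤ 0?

20

Orbitals with l ≤ 3 and m_l ≤ 0, by l: l=0 → 1; l=1 → 2; l=2 → 3; l=3 → 4.
Orbitals: 1 + 2 + 3 + 4 = 10. Each orbital carries two spin states, so 10 × 2 = 20 states.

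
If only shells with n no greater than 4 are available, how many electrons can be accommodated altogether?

60

Total orbitals = 1² + 2² + 3² + 4² = 30. Doubling for spin gives 60 electrons.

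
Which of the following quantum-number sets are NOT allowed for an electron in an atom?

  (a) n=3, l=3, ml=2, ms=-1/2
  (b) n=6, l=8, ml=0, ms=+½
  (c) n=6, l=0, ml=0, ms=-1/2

(a) and (b)

(a) has l = 3 ≥ n = 3, violating 0 ≤ l ≤ n−1.
(b) has l = 8 ≥ n = 6, violating 0 ≤ l ≤ n−1.
The remaining set (c) satisfies all four rules.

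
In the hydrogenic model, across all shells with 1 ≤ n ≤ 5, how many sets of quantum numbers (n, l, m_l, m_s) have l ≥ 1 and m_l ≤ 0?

Count contributing orbitals for each principal shell:
n=2 → 2; n=3 → 5; n=4 → 9; n=5 → 14.
Orbitals: 2 + 5 + 9 + 14 = 30. Including both spin states (m_s = ±1/2) gives 2 × 30 = 60 states.

60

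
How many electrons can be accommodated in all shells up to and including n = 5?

Total orbitals = 1² + 2² + 3² + 4² + 5² = 55. Doubling for spin gives 110 electrons.

110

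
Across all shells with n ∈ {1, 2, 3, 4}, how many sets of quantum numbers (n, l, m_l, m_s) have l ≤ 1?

26

Per-shell orbital counts meeting the constraint:
n=1 → 1; n=2 → 4; n=3 → 4; n=4 → 4.
Orbitals: 1 + 4 + 4 + 4 = 13. Including both spin states (m_s = ±1/2) gives 2 × 13 = 26 states.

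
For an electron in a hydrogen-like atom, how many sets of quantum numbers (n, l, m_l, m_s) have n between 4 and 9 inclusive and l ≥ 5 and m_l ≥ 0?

Work shell by shell — for each n, count the (l, m_l) pairs that satisfy l ≥ 5 and m_l ≥ 0:
n=6 → 6; n=7 → 13; n=8 → 21; n=9 → 30.
Orbitals: 6 + 13 + 21 + 30 = 70. Including both spin states (m_s = ±1/2) gives 2 × 70 = 140 states.

140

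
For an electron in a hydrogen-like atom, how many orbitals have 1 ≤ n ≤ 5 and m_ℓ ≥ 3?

4

Go shell by shell, enumerating (ℓ, m_ℓ) with m_ℓ ≥ 3:
n=4 → 1; n=5 → 3.
Total orbitals: 1 + 3 = 4.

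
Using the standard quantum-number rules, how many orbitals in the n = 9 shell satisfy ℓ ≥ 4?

Per ℓ-value: ℓ=4 → 9; ℓ=5 → 11; ℓ=6 → 13; ℓ=7 → 15; ℓ=8 → 17.
Total orbitals: 9 + 11 + 13 + 15 + 17 = 65.

65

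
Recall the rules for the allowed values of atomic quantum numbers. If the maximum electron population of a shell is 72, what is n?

2n² = 72 ⇒ n² = 36 ⇒ n = 6.

n = 6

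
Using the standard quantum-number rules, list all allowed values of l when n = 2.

l is an integer with 0 ≤ l ≤ n−1, so for n = 2: l = 0, 1.

0, 1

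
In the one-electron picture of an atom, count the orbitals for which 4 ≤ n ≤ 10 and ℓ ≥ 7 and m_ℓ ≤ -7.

Count contributing orbitals for each principal shell:
n=8 → 1; n=9 → 3; n=10 → 6.
Total orbitals: 1 + 3 + 6 = 10.

10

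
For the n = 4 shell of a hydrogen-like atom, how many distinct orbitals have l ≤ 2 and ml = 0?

Orbitals with l ≤ 2 and ml = 0, by l: l=0 → 1; l=1 → 1; l=2 → 1.
Total orbitals: 1 + 1 + 1 = 3.

3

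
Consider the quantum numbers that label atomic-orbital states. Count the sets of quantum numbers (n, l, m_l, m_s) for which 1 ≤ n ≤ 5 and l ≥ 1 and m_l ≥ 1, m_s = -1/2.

Count contributing orbitals for each principal shell:
n=2 → 1; n=3 → 3; n=4 → 6; n=5 → 10.
Orbitals: 1 + 3 + 6 + 10 = 20. With m_s fixed to -1/2 there is one state per orbital, so 20 states.

20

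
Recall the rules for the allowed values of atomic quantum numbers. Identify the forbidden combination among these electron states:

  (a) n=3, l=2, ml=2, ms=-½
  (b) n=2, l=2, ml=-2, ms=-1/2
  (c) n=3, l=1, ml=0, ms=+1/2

(b)

(b) has l = 2 ≥ n = 2, violating 0 ≤ l ≤ n−1.
The remaining sets (a), (c) satisfy all four rules.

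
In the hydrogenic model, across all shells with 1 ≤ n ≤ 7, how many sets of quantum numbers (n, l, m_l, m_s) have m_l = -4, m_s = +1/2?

Treat each shell separately and count matching orbitals:
n=5 → 1; n=6 → 2; n=7 → 3.
Orbitals: 1 + 2 + 3 = 6. With m_s fixed to +1/2 there is one state per orbital, so 6 states.

6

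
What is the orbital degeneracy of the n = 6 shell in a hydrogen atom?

36

The n = 6 shell contains n² = 6² = 36 orbitals.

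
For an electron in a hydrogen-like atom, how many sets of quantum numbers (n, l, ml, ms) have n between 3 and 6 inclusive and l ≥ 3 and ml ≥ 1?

Count contributing orbitals for each principal shell:
n=4 → 3; n=5 → 7; n=6 → 12.
Orbitals: 3 + 7 + 12 = 22. Including both spin states (ms = ±1/2) gives 2 × 22 = 44 states.

44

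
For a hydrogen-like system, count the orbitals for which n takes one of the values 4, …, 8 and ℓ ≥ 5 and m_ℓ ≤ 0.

Go shell by shell, enumerating (ℓ, m_ℓ) with ℓ ≥ 5 and m_ℓ ≤ 0:
n=6 → 6; n=7 → 13; n=8 → 21.
Total orbitals: 6 + 13 + 21 = 40.

40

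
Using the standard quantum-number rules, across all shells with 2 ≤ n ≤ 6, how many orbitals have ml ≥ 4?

4

Per-shell orbital counts meeting the constraint:
n=5 → 1; n=6 → 3.
Total orbitals: 1 + 3 = 4.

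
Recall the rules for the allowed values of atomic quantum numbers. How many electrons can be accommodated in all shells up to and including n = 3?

Total orbitals = 1² + 2² + 3² = 14. Doubling for spin gives 28 electrons.

28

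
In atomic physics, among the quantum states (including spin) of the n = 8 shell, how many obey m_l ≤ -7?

With n = 8 the allowed l are 0, 1, …, 7.
The (l, m_l) pairs meeting m_l ≤ -7 give: l=7 → 1.
Orbitals: 1. Each orbital carries two spin states, so 1 × 2 = 2 states.

2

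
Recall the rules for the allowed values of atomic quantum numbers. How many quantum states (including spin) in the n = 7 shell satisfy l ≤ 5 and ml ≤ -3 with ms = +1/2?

6

Per l-value: l=3 → 1; l=4 → 2; l=5 → 3.
Orbitals: 1 + 2 + 3 = 6. With ms fixed to a single value there is one state per orbital, giving 6 states.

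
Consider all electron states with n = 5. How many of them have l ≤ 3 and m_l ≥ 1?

Per l-value: l=1 → 1; l=2 → 2; l=3 → 3.
Orbitals: 1 + 2 + 3 = 6. Each orbital carries two spin states, so 6 × 2 = 12 states.

12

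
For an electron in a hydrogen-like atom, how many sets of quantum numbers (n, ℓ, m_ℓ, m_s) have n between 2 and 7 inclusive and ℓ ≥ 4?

Per-shell orbital counts meeting the constraint:
n=5 → 9; n=6 → 20; n=7 → 33.
Orbitals: 9 + 20 + 33 = 62. Including both spin states (m_s = ±1/2) gives 2 × 62 = 124 states.

124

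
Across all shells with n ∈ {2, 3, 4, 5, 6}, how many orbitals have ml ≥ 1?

35

Per-shell orbital counts meeting the constraint:
n=2 → 1; n=3 → 3; n=4 → 6; n=5 → 10; n=6 → 15.
Total orbitals: 1 + 3 + 6 + 10 + 15 = 35.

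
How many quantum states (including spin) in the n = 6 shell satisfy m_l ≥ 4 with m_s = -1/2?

The n = 6 shell has l = 0 through 5; check each.
The (l, m_l) pairs meeting m_l ≥ 4 give: l=4 → 1; l=5 → 2.
Orbitals: 1 + 2 = 3. With m_s fixed to a single value there is one state per orbital, giving 3 states.

3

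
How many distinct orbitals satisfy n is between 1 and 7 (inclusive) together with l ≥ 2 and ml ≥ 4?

10

Count contributing orbitals for each principal shell:
n=5 → 1; n=6 → 3; n=7 → 6.
Total orbitals: 1 + 3 + 6 = 10.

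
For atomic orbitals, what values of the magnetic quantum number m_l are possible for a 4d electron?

The 4d subshell has l = 2, and m_l takes every integer from −l to +l. With l = 2 that gives the 5 values -2, -1, 0, 1, 2.

-2, -1, 0, 1, 2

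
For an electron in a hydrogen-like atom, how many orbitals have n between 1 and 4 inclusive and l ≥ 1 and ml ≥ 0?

For each n in the range, tally the orbitals obeying l ≥ 1 and ml ≥ 0:
n=2 → 2; n=3 → 5; n=4 → 9.
Total orbitals: 2 + 5 + 9 = 16.

16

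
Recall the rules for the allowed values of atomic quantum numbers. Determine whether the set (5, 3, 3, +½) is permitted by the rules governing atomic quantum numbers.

Allowed

n = 5 is a positive integer. ℓ = 3 satisfies 0 ≤ ℓ ≤ n−1 = 4. m_ℓ = 3 lies in the range −ℓ … +ℓ (here −3 … 3). m_s = +1/2 is one of ±1/2.
All four constraints are satisfied.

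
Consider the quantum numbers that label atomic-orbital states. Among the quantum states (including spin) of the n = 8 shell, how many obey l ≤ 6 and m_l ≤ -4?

For n = 8, l ranges over 0 … 7.
Contributions: l=4 → 1; l=5 → 2; l=6 → 3.
Orbitals: 1 + 2 + 3 = 6. Each orbital carries two spin states, so 6 × 2 = 12 states.

12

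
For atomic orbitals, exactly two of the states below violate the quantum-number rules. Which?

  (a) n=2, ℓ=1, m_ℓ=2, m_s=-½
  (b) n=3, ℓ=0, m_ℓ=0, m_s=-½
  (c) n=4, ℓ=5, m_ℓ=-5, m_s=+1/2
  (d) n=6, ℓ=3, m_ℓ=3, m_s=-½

(a) and (c)

(a) has |m_ℓ| = 2 > ℓ = 1, violating −ℓ ≤ m_ℓ ≤ ℓ.
(c) has ℓ = 5 ≥ n = 4, violating 0 ≤ ℓ ≤ n−1.
The remaining sets (b), (d) satisfy all four rules.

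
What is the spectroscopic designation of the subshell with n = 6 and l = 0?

6s

l = 0 corresponds to the letter 's', so the subshell is 6s.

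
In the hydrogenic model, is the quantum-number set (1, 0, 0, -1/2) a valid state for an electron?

n = 1 is a positive integer. l = 0 satisfies 0 ≤ l ≤ n−1 = 0. m_l = 0 lies in the range −l … +l (here 0). m_s = -1/2 is one of ±1/2.
All four constraints are satisfied.

Valid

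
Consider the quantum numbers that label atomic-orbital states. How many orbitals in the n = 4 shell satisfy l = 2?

5

For n = 4, l ranges over 0 … 3.
Per l-value: l=2 → 5.
Total orbitals: 5.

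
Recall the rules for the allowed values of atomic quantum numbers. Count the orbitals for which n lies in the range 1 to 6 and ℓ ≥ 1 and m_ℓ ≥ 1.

For each n in the range, tally the orbitals obeying ℓ ≥ 1 and m_ℓ ≥ 1:
n=2 → 1; n=3 → 3; n=4 → 6; n=5 → 10; n=6 → 15.
Total orbitals: 1 + 3 + 6 + 10 + 15 = 35.

35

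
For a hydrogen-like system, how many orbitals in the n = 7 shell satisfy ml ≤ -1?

21

For n = 7, l ranges over 0 … 6.
Orbitals with ml ≤ -1, by l: l=1 → 1; l=2 → 2; l=3 → 3; l=4 → 4; l=5 → 5; l=6 → 6.
Total orbitals: 1 + 2 + 3 + 4 + 5 + 6 = 21.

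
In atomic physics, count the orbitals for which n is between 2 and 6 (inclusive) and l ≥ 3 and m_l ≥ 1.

Go shell by shell, enumerating (l, m_l) with l ≥ 3 and m_l ≥ 1:
n=4 → 3; n=5 → 7; n=6 → 12.
Total orbitals: 3 + 7 + 12 = 22.

22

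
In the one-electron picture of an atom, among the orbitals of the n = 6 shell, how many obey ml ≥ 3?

Per l-value: l=3 → 1; l=4 → 2; l=5 → 3.
Total orbitals: 1 + 2 + 3 = 6.

6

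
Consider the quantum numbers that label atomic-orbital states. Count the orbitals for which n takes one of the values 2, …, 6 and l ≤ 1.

Work shell by shell — for each n, count the (l, m_l) pairs that satisfy l ≤ 1:
n=2 → 4; n=3 → 4; n=4 → 4; n=5 → 4; n=6 → 4.
Total orbitals: 4 + 4 + 4 + 4 + 4 = 20.

20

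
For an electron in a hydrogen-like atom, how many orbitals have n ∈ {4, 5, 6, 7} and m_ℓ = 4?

Go shell by shell, enumerating (ℓ, m_ℓ) with m_ℓ = 4:
n=5 → 1; n=6 → 2; n=7 → 3.
Total orbitals: 1 + 2 + 3 = 6.

6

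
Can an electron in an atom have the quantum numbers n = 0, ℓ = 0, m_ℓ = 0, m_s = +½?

Invalid

The principal quantum number must be a positive integer (n ≥ 1), but here n = 0.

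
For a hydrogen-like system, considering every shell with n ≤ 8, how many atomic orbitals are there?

Total orbitals = 1² + 2² + 3² + 4² + 5² + 6² + 7² + 8² = 204.

204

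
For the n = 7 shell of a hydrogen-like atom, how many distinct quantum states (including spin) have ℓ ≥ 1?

Go through ℓ = 0, …, 6 (the values permitted for n = 7).
The (ℓ, m_ℓ) pairs meeting ℓ ≥ 1 give: ℓ=1 → 3; ℓ=2 → 5; ℓ=3 → 7; ℓ=4 → 9; ℓ=5 → 11; ℓ=6 → 13.
Orbitals: 3 + 5 + 7 + 9 + 11 + 13 = 48. Each orbital carries two spin states, so 48 × 2 = 96 states.

96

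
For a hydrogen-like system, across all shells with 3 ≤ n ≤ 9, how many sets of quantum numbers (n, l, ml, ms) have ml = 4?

Work shell by shell — for each n, count the (l, ml) pairs that satisfy ml = 4:
n=5 → 1; n=6 → 2; n=7 → 3; n=8 → 4; n=9 → 5.
Orbitals: 1 + 2 + 3 + 4 + 5 = 15. Including both spin states (ms = ±1/2) gives 2 × 15 = 30 states.

30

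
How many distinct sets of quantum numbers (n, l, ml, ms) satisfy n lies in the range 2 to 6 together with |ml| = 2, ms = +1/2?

20

Work shell by shell — for each n, count the (l, ml) pairs that satisfy |ml| = 2:
n=3 → 2; n=4 → 4; n=5 → 6; n=6 → 8.
Orbitals: 2 + 4 + 6 + 8 = 20. With ms fixed to +1/2 there is one state per orbital, so 20 states.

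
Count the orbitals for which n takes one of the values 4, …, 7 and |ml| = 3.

Per-shell orbital counts meeting the constraint:
n=4 → 2; n=5 → 4; n=6 → 6; n=7 → 8.
Total orbitals: 2 + 4 + 6 + 8 = 20.

20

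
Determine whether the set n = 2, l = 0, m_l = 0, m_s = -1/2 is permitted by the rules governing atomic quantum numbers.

Valid

n = 2 is a positive integer. l = 0 satisfies 0 ≤ l ≤ n−1 = 1. m_l = 0 lies in the range −l … +l (here 0). m_s = -1/2 is one of ±1/2.
All four constraints are satisfied.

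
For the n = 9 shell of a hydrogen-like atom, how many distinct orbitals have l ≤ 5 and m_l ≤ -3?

For n = 9, l ranges over 0 … 8.
The (l, m_l) pairs meeting l ≤ 5 and m_l ≤ -3 give: l=3 → 1; l=4 → 2; l=5 → 3.
Total orbitals: 1 + 2 + 3 = 6.

6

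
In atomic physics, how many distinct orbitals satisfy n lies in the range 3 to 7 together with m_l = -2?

15

Work shell by shell — for each n, count the (l, m_l) pairs that satisfy m_l = -2:
n=3 → 1; n=4 → 2; n=5 → 3; n=6 → 4; n=7 → 5.
Total orbitals: 1 + 2 + 3 + 4 + 5 = 15.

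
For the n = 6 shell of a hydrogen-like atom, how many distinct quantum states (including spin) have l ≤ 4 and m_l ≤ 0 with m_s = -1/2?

15

For n = 6, l ranges over 0 … 5.
The (l, m_l) pairs meeting l ≤ 4 and m_l ≤ 0 give: l=0 → 1; l=1 → 2; l=2 → 3; l=3 → 4; l=4 → 5.
Orbitals: 1 + 2 + 3 + 4 + 5 = 15. With m_s fixed to a single value there is one state per orbital, giving 15 states.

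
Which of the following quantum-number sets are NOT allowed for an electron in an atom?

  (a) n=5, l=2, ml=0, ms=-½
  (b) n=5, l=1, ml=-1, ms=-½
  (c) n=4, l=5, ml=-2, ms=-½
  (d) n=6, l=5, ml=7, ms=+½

(c) and (d)

(c) has l = 5 ≥ n = 4, violating 0 ≤ l ≤ n−1.
(d) has |ml| = 7 > l = 5, violating −l ≤ ml ≤ l.
The remaining sets (a), (b) satisfy all four rules.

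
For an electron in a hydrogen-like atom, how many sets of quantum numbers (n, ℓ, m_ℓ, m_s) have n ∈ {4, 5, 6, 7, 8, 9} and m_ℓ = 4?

30

Treat each shell separately and count matching orbitals:
n=5 → 1; n=6 → 2; n=7 → 3; n=8 → 4; n=9 → 5.
Orbitals: 1 + 2 + 3 + 4 + 5 = 15. Including both spin states (m_s = ±1/2) gives 2 × 15 = 30 states.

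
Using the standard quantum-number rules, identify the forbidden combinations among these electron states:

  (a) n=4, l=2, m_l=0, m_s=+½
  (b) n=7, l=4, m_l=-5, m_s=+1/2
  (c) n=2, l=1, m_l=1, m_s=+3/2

(b) has |m_l| = 5 > l = 4, violating −l ≤ m_l ≤ l.
(c) has m_s = +3/2, but an electron's spin must be ±1/2.
The remaining set (a) satisfies all four rules.

(b) and (c)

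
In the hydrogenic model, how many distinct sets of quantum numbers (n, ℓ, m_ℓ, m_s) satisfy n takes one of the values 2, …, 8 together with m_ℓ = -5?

Work shell by shell — for each n, count the (ℓ, m_ℓ) pairs that satisfy m_ℓ = -5:
n=6 → 1; n=7 → 2; n=8 → 3.
Orbitals: 1 + 2 + 3 = 6. Including both spin states (m_s = ±1/2) gives 2 × 6 = 12 states.

12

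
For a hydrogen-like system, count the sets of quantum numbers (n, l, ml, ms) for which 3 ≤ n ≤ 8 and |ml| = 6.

12

Work shell by shell — for each n, count the (l, ml) pairs that satisfy |ml| = 6:
n=7 → 2; n=8 → 4.
Orbitals: 2 + 4 = 6. Including both spin states (ms = ±1/2) gives 2 × 6 = 12 states.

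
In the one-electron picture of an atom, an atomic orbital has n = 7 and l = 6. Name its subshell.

l = 6 corresponds to the letter 'i', so the subshell is 7i.

7i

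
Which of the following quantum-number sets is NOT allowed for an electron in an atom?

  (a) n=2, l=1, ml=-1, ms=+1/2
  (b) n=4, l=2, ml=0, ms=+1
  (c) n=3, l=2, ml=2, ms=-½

(b) has ms = +1, but an electron's spin must be ±1/2.
The remaining sets (a), (c) satisfy all four rules.

(b)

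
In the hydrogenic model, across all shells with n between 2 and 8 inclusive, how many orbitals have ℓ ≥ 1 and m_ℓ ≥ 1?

Work shell by shell — for each n, count the (ℓ, m_ℓ) pairs that satisfy ℓ ≥ 1 and m_ℓ ≥ 1:
n=2 → 1; n=3 → 3; n=4 → 6; n=5 → 10; n=6 → 15; n=7 → 21; n=8 → 28.
Total orbitals: 1 + 3 + 6 + 10 + 15 + 21 + 28 = 84.

84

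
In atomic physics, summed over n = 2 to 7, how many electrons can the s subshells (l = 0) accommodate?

12

An s subshell (l = 0) exists for every n ≥ 1, so shells n = 2, 3, 4, 5, 6, 7 each contribute one — 6 subshells.
Since each s subshell holds 2(2·0+1) = 2 electrons, the total is 6 × 2 = 12.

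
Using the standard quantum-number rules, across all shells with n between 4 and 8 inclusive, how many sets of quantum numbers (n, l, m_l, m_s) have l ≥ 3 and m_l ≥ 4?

40

Treat each shell separately and count matching orbitals:
n=5 → 1; n=6 → 3; n=7 → 6; n=8 → 10.
Orbitals: 1 + 3 + 6 + 10 = 20. Including both spin states (m_s = ±1/2) gives 2 × 20 = 40 states.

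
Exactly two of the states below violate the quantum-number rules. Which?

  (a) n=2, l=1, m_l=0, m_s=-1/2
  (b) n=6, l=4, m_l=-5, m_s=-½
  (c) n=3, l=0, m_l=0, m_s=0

(b) and (c)

(b) has |m_l| = 5 > l = 4, violating −l ≤ m_l ≤ l.
(c) has m_s = 0, but an electron's spin must be ±1/2.
The remaining set (a) satisfies all four rules.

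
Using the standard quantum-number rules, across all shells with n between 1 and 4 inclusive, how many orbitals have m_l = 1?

Treat each shell separately and count matching orbitals:
n=2 → 1; n=3 → 2; n=4 → 3.
Total orbitals: 1 + 2 + 3 = 6.

6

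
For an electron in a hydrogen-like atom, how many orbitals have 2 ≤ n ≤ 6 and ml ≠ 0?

Treat each shell separately and count matching orbitals:
n=2 → 2; n=3 → 6; n=4 → 12; n=5 → 20; n=6 → 30.
Total orbitals: 2 + 6 + 12 + 20 + 30 = 70.

70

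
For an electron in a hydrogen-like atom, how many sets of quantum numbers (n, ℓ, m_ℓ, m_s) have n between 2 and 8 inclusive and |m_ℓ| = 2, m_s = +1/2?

42

Work shell by shell — for each n, count the (ℓ, m_ℓ) pairs that satisfy |m_ℓ| = 2:
n=3 → 2; n=4 → 4; n=5 → 6; n=6 → 8; n=7 → 10; n=8 → 12.
Orbitals: 2 + 4 + 6 + 8 + 10 + 12 = 42. With m_s fixed to +1/2 there is one state per orbital, so 42 states.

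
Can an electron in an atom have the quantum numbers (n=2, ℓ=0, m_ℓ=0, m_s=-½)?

n = 2 is a positive integer. ℓ = 0 satisfies 0 ≤ ℓ ≤ n−1 = 1. m_ℓ = 0 lies in the range −ℓ … +ℓ (here 0). m_s = -1/2 is one of ±1/2.
All four constraints are satisfied.

Allowed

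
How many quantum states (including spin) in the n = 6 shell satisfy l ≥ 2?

The n = 6 shell has l = 0 through 5; check each.
Contributions: l=2 → 5; l=3 → 7; l=4 → 9; l=5 → 11.
Orbitals: 5 + 7 + 9 + 11 = 32. Each orbital carries two spin states, so 32 × 2 = 64 states.

64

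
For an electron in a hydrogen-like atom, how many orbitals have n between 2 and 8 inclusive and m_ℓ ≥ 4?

Per-shell orbital counts meeting the constraint:
n=5 → 1; n=6 → 3; n=7 → 6; n=8 → 10.
Total orbitals: 1 + 3 + 6 + 10 = 20.

20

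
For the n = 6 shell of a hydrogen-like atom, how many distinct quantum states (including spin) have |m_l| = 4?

The n = 6 shell has l = 0 through 5; check each.
Orbitals with |m_l| = 4, by l: l=4 → 2; l=5 → 2.
Orbitals: 2 + 2 = 4. Each orbital carries two spin states, so 4 × 2 = 8 states.

8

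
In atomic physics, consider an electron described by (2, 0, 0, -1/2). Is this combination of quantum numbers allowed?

n = 2 is a positive integer. l = 0 satisfies 0 ≤ l ≤ n−1 = 1. ml = 0 lies in the range −l … +l (here 0). ms = -1/2 is one of ±1/2.
All four constraints are satisfied.

Allowed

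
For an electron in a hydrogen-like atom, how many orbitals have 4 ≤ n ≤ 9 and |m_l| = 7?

Count contributing orbitals for each principal shell:
n=8 → 2; n=9 → 4.
Total orbitals: 2 + 4 = 6.

6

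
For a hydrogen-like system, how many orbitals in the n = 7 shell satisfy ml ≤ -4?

6

The n = 7 shell has l = 0 through 6; check each.
Per l-value: l=4 → 1; l=5 → 2; l=6 → 3.
Total orbitals: 1 + 2 + 3 = 6.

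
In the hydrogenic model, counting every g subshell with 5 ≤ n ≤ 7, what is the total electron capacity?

A g subshell (ℓ = 4) exists for every n ≥ 5, so shells n = 5, 6, 7 each contribute one — 3 subshells.
Since each g subshell holds 2(2·4+1) = 18 electrons, the total is 3 × 18 = 54.

54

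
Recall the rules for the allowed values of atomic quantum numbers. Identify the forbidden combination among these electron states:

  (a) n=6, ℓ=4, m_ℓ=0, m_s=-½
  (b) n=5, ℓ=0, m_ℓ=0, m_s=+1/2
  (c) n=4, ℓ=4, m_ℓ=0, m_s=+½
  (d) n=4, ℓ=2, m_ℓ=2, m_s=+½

(c) has ℓ = 4 ≥ n = 4, violating 0 ≤ ℓ ≤ n−1.
The remaining sets (a), (b), (d) satisfy all four rules.

(c)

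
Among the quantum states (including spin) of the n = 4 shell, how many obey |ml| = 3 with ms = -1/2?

With n = 4 the allowed l are 0, 1, …, 3.
The (l, ml) pairs meeting |ml| = 3 give: l=3 → 2.
Orbitals: 2. With ms fixed to a single value there is one state per orbital, giving 2 states.

2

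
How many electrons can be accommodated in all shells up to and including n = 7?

Total orbitals = 1² + 2² + 3² + 4² + 5² + 6² + 7² = 140. Doubling for spin gives 280 electrons.

280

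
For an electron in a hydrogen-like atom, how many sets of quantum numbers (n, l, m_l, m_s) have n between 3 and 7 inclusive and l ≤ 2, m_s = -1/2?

Work shell by shell — for each n, count the (l, m_l) pairs that satisfy l ≤ 2:
n=3 → 9; n=4 → 9; n=5 → 9; n=6 → 9; n=7 → 9.
Orbitals: 9 + 9 + 9 + 9 + 9 = 45. With m_s fixed to -1/2 there is one state per orbital, so 45 states.

45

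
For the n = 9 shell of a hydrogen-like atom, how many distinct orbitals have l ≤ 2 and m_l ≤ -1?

The n = 9 shell has l = 0 through 8; check each.
Contributions: l=1 → 1; l=2 → 2.
Total orbitals: 1 + 2 = 3.

3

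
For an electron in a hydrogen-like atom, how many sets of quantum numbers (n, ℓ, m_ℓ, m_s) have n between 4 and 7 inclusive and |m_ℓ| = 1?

Treat each shell separately and count matching orbitals:
n=4 → 6; n=5 → 8; n=6 → 10; n=7 → 12.
Orbitals: 6 + 8 + 10 + 12 = 36. Including both spin states (m_s = ±1/2) gives 2 × 36 = 72 states.

72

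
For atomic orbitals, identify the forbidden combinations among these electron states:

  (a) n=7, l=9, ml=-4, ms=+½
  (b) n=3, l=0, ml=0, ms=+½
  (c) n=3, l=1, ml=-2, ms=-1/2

(a) has l = 9 ≥ n = 7, violating 0 ≤ l ≤ n−1.
(c) has |ml| = 2 > l = 1, violating −l ≤ ml ≤ l.
The remaining set (b) satisfies all four rules.

(a) and (c)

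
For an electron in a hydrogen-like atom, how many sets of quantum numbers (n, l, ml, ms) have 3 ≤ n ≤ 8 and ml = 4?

Go shell by shell, enumerating (l, ml) with ml = 4:
n=5 → 1; n=6 → 2; n=7 → 3; n=8 → 4.
Orbitals: 1 + 2 + 3 + 4 = 10. Including both spin states (ms = ±1/2) gives 2 × 10 = 20 states.

20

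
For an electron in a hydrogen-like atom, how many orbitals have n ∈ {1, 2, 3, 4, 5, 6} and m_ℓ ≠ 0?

Go shell by shell, enumerating (ℓ, m_ℓ) with m_ℓ ≠ 0:
n=2 → 2; n=3 → 6; n=4 → 12; n=5 → 20; n=6 → 30.
Total orbitals: 2 + 6 + 12 + 20 + 30 = 70.

70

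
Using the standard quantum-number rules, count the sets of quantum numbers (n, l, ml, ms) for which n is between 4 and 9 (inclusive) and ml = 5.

20

Per-shell orbital counts meeting the constraint:
n=6 → 1; n=7 → 2; n=8 → 3; n=9 → 4.
Orbitals: 1 + 2 + 3 + 4 = 10. Including both spin states (ms = ±1/2) gives 2 × 10 = 20 states.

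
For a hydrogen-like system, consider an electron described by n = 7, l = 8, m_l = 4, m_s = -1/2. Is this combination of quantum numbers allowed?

Not allowed

The orbital quantum number must satisfy 0 ≤ l ≤ n−1. With n = 7 the allowed l values are 0, 1, 2, 3, 4, 5, 6, so l = 8 is out of range.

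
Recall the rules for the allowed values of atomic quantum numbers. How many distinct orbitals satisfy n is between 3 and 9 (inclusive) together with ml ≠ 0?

Treat each shell separately and count matching orbitals:
n=3 → 6; n=4 → 12; n=5 → 20; n=6 → 30; n=7 → 42; n=8 → 56; n=9 → 72.
Total orbitals: 6 + 12 + 20 + 30 + 42 + 56 + 72 = 238.

238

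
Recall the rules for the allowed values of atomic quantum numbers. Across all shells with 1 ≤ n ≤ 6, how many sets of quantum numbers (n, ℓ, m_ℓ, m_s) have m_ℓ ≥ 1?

Work shell by shell — for each n, count the (ℓ, m_ℓ) pairs that satisfy m_ℓ ≥ 1:
n=2 → 1; n=3 → 3; n=4 → 6; n=5 → 10; n=6 → 15.
Orbitals: 1 + 3 + 6 + 10 + 15 = 35. Including both spin states (m_s = ±1/2) gives 2 × 35 = 70 states.

70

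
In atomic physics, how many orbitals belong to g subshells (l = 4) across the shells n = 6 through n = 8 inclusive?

27

A g subshell (l = 4) exists for every n ≥ 5, so shells n = 6, 7, 8 each contribute one — 3 subshells.
Since each g subshell has 2·4+1 = 9 orbitals, the total is 3 × 9 = 27.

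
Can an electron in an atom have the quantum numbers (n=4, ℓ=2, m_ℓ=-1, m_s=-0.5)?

Yes

n = 4 is a positive integer. ℓ = 2 satisfies 0 ≤ ℓ ≤ n−1 = 3. m_ℓ = -1 lies in the range −ℓ … +ℓ (here −2 … 2). m_s = -1/2 is one of ±1/2.
All four constraints are satisfied.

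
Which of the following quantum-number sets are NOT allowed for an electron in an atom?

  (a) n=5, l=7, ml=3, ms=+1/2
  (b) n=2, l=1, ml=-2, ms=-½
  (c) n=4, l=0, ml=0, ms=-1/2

(a) has l = 7 ≥ n = 5, violating 0 ≤ l ≤ n−1.
(b) has |ml| = 2 > l = 1, violating −l ≤ ml ≤ l.
The remaining set (c) satisfies all four rules.

(a) and (b)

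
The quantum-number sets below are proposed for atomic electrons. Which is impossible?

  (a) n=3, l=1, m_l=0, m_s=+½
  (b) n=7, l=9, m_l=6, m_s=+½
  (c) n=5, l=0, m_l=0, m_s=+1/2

(b)

(b) has l = 9 ≥ n = 7, violating 0 ≤ l ≤ n−1.
The remaining sets (a), (c) satisfy all four rules.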